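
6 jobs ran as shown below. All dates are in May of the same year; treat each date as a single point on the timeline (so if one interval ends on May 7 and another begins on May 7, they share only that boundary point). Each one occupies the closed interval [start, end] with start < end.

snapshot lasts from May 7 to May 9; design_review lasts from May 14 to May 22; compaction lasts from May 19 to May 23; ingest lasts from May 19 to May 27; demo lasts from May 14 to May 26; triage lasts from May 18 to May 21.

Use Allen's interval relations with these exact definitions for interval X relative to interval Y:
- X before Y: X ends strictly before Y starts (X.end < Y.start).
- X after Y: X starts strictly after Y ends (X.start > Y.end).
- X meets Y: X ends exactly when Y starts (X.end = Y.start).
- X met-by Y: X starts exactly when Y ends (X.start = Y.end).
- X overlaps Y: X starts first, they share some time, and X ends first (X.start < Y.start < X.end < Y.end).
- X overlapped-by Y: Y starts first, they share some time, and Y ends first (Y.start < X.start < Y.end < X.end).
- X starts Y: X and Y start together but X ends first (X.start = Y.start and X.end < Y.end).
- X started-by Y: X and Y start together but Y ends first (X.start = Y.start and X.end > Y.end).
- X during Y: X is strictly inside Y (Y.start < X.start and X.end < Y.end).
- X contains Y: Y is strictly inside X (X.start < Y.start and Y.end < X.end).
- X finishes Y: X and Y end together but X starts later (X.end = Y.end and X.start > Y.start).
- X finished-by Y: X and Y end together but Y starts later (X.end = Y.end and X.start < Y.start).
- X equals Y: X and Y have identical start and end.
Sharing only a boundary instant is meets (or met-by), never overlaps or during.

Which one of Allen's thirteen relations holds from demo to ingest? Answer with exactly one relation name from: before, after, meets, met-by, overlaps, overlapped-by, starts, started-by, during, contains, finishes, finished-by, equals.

overlaps

demo = [May 14, May 26]; ingest = [May 19, May 27].
Compare endpoints: demo.start < ingest.start, demo.start < ingest.end, demo.end > ingest.start, demo.end < ingest.end.
That pattern is 'overlaps'.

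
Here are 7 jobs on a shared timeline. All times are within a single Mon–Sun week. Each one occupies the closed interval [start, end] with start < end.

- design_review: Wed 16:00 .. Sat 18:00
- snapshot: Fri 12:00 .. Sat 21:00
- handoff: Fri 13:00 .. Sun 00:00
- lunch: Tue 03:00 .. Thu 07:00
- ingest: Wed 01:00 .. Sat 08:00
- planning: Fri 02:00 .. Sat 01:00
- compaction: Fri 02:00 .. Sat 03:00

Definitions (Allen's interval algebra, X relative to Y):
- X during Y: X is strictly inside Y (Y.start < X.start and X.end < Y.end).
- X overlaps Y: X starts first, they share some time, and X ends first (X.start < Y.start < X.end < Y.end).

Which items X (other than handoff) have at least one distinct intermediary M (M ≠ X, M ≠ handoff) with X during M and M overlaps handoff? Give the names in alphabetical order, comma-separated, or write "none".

compaction, planning

Target handoff = [Fri 13:00, Sun 00:00].
Intermediaries M with M overlaps handoff: compaction, design_review, ingest, planning, snapshot.
Via compaction — items with X during compaction: none.
Via design_review — items with X during design_review: compaction, planning.
Via ingest — items with X during ingest: compaction, planning.
Via planning — items with X during planning: none.
Via snapshot — items with X during snapshot: none.
Union: compaction, planning.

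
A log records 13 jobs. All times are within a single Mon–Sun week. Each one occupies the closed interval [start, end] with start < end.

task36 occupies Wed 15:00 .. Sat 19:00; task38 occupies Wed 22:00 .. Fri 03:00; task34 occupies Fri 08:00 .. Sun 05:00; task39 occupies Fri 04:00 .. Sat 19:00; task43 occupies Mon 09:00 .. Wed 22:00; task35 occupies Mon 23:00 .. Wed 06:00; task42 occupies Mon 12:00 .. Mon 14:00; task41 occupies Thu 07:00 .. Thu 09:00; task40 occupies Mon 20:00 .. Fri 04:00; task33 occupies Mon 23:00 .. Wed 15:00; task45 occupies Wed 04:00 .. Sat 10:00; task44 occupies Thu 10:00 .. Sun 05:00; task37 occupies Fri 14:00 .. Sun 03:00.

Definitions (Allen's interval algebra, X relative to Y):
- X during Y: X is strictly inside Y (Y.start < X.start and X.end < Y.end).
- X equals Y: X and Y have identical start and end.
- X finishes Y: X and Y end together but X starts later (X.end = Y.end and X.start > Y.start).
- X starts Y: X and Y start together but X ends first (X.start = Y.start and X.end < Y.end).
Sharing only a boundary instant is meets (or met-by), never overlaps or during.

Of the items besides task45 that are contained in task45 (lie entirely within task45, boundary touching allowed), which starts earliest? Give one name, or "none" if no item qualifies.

Target task45 = [Wed 04:00, Sat 10:00].
task33 [Mon 23:00, Wed 15:00] → overlaps → excluded.
task34 [Fri 08:00, Sun 05:00] → overlapped-by → excluded.
task35 [Mon 23:00, Wed 06:00] → overlaps → excluded.
task36 [Wed 15:00, Sat 19:00] → overlapped-by → excluded.
task37 [Fri 14:00, Sun 03:00] → overlapped-by → excluded.
task38 [Wed 22:00, Fri 03:00] → during → candidate.
task39 [Fri 04:00, Sat 19:00] → overlapped-by → excluded.
task40 [Mon 20:00, Fri 04:00] → overlaps → excluded.
task41 [Thu 07:00, Thu 09:00] → during → candidate.
task42 [Mon 12:00, Mon 14:00] → before → excluded.
task43 [Mon 09:00, Wed 22:00] → overlaps → excluded.
task44 [Thu 10:00, Sun 05:00] → overlapped-by → excluded.
Among candidates, earliest start is Wed 22:00 → task38.

task38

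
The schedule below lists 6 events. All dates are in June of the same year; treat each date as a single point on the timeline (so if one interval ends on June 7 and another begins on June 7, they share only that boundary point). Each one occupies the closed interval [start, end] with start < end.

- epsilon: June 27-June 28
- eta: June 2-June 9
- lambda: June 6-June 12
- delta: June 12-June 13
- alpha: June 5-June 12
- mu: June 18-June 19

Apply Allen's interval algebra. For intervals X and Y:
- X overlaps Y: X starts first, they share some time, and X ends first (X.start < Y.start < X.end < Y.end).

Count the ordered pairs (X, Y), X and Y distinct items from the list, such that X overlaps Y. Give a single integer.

2

Checking all 30 ordered pairs for relation 'overlaps'; matching pairs in alphabetical order:
(eta, alpha): eta overlaps alpha ✓
(eta, lambda): eta overlaps lambda ✓
Count: 2.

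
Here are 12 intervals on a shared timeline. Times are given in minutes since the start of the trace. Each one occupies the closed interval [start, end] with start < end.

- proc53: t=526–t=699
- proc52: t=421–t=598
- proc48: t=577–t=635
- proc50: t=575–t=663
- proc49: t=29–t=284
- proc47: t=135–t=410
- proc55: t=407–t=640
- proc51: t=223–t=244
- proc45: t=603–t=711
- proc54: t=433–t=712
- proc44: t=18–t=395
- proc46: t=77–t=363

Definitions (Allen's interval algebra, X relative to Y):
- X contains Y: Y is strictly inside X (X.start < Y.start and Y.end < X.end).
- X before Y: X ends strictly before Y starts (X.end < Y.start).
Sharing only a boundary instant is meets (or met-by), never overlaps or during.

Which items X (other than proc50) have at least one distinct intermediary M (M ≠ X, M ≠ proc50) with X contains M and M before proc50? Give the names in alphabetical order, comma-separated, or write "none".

Target proc50 = [t=575, t=663].
Intermediaries M with M before proc50: proc44, proc46, proc47, proc49, proc51.
Via proc44 — items with X contains proc44: none.
Via proc46 — items with X contains proc46: proc44.
Via proc47 — items with X contains proc47: none.
Via proc49 — items with X contains proc49: proc44.
Via proc51 — items with X contains proc51: proc44, proc46, proc47, proc49.
Union: proc44, proc46, proc47, proc49.

proc44, proc46, proc47, proc49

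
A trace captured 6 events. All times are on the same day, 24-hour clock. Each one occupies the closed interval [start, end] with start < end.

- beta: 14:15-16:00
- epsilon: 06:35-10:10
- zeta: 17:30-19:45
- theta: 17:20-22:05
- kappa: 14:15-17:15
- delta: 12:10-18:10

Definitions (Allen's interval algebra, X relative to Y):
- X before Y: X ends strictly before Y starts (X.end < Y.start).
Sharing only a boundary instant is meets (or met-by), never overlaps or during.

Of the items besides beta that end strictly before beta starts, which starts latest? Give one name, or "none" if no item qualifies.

Target beta = [14:15, 16:00].
delta [12:10, 18:10] → contains → excluded.
epsilon [06:35, 10:10] → before → candidate.
kappa [14:15, 17:15] → started-by → excluded.
theta [17:20, 22:05] → after → excluded.
zeta [17:30, 19:45] → after → excluded.
Among candidates, latest start is 06:35 → epsilon.

epsilon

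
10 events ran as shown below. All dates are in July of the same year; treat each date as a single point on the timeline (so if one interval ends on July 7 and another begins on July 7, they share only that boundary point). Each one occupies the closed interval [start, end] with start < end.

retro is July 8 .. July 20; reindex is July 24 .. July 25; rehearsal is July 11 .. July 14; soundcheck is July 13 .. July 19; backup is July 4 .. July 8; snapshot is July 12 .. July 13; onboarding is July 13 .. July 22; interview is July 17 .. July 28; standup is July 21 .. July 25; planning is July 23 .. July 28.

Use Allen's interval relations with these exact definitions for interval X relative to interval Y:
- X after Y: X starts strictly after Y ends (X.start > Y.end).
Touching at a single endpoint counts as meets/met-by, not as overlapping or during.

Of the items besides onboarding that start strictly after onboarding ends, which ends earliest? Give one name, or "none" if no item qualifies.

reindex

Target onboarding = [July 13, July 22].
backup [July 4, July 8] → before → excluded.
interview [July 17, July 28] → overlapped-by → excluded.
planning [July 23, July 28] → after → candidate.
rehearsal [July 11, July 14] → overlaps → excluded.
reindex [July 24, July 25] → after → candidate.
retro [July 8, July 20] → overlaps → excluded.
snapshot [July 12, July 13] → meets → excluded.
soundcheck [July 13, July 19] → starts → excluded.
standup [July 21, July 25] → overlapped-by → excluded.
Among candidates, earliest end is July 25 → reindex.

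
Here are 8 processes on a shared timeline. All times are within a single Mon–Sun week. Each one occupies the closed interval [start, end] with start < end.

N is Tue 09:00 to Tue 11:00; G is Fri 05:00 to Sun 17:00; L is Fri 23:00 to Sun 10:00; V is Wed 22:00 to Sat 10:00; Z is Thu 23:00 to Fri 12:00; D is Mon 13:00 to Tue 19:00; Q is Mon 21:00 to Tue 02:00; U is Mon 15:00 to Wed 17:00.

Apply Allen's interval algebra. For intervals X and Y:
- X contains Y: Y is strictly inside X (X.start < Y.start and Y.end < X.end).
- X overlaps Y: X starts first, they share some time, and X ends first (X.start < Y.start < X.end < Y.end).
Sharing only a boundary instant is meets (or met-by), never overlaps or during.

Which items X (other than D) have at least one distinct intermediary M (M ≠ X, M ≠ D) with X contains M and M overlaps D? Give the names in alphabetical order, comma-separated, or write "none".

Target D = [Mon 13:00, Tue 19:00].
Intermediaries M with M overlaps D: none.
Union: none.

none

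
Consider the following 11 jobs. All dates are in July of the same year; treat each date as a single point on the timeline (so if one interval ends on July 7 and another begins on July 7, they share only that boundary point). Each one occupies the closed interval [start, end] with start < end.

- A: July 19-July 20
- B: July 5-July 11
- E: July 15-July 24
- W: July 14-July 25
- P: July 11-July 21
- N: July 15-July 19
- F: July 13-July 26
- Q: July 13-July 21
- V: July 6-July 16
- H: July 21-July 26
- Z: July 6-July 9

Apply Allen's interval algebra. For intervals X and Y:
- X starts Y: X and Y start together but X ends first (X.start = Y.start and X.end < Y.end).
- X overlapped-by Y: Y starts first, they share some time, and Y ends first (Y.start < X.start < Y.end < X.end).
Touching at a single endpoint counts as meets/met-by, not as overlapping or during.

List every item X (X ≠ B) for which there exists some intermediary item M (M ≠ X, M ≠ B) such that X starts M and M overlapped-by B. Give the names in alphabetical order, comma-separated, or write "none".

Z

Target B = [July 5, July 11].
Intermediaries M with M overlapped-by B: V.
Via V — items with X starts V: Z.
Union: Z.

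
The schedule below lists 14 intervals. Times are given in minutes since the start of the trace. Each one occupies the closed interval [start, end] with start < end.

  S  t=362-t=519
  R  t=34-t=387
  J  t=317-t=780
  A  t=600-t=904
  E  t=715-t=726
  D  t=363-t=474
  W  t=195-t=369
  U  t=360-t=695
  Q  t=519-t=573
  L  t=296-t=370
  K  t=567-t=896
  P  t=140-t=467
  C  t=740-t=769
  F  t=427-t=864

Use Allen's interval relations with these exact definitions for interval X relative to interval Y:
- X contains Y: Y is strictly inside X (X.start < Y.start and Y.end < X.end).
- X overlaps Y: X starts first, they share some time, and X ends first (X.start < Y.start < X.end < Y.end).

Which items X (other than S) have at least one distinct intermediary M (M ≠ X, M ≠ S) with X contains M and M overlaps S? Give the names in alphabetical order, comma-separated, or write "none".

Target S = [t=362, t=519].
Intermediaries M with M overlaps S: L, P, R, W.
Via L — items with X contains L: P, R.
Via P — items with X contains P: none.
Via R — items with X contains R: none.
Via W — items with X contains W: P, R.
Union: P, R.

P, R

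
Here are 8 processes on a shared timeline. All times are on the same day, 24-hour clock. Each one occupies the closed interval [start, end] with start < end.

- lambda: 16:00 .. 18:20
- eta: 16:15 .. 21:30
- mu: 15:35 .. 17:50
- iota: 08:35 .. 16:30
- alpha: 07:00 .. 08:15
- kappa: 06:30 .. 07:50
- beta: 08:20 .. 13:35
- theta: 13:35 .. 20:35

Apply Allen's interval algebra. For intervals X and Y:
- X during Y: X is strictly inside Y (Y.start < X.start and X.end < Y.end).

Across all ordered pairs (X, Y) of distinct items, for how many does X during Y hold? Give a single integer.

2

Checking all 56 ordered pairs for relation 'during'; matching pairs in alphabetical order:
(lambda, theta): lambda during theta ✓
(mu, theta): mu during theta ✓
Count: 2.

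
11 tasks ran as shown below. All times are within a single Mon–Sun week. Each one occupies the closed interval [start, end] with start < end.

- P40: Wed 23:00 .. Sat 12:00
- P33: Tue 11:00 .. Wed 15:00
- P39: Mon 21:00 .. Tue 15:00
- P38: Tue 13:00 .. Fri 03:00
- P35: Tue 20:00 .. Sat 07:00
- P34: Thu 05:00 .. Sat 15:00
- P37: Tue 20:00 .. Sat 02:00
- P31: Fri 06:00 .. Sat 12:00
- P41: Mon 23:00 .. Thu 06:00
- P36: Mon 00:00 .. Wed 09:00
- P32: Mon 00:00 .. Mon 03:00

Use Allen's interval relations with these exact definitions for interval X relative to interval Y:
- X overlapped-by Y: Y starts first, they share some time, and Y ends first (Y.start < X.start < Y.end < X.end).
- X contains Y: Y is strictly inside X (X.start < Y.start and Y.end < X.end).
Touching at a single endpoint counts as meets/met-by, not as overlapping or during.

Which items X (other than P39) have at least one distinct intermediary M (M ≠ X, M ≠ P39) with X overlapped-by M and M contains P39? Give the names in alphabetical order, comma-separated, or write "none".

Target P39 = [Mon 21:00, Tue 15:00].
Intermediaries M with M contains P39: P36.
Via P36 — items with X overlapped-by P36: P33, P35, P37, P38, P41.
Union: P33, P35, P37, P38, P41.

P33, P35, P37, P38, P41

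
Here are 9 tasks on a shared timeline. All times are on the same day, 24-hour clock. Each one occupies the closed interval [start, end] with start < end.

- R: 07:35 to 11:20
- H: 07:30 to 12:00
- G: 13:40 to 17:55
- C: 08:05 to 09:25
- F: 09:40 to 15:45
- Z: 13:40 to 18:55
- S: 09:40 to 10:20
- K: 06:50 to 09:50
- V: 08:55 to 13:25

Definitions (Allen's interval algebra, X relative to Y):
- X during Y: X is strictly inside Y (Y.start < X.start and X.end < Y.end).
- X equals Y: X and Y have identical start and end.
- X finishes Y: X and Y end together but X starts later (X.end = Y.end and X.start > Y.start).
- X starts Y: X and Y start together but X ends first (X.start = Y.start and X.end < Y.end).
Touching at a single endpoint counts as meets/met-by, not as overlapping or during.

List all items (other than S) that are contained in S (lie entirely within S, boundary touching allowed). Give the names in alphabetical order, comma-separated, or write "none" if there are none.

Target S = [09:40, 10:20].
C [08:05, 09:25] → before → no.
F [09:40, 15:45] → started-by → no.
G [13:40, 17:55] → after → no.
H [07:30, 12:00] → contains → no.
K [06:50, 09:50] → overlaps → no.
R [07:35, 11:20] → contains → no.
V [08:55, 13:25] → contains → no.
Z [13:40, 18:55] → after → no.
Result: none.

none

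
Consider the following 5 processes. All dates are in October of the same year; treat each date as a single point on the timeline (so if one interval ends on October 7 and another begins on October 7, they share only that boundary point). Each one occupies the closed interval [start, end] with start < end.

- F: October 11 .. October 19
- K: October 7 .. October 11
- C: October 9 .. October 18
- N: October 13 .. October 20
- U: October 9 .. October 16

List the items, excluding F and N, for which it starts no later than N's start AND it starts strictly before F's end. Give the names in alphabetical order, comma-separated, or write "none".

Conditions: its start is no later than N's start (X.start <= October 13) AND its start is strictly before F's end (X.start < October 19).
C: start October 9 <= October 13? ✓; start October 9 < October 19? ✓ → yes.
K: start October 7 <= October 13? ✓; start October 7 < October 19? ✓ → yes.
U: start October 9 <= October 13? ✓; start October 9 < October 19? ✓ → yes.
Result: C, K, U.

C, K, U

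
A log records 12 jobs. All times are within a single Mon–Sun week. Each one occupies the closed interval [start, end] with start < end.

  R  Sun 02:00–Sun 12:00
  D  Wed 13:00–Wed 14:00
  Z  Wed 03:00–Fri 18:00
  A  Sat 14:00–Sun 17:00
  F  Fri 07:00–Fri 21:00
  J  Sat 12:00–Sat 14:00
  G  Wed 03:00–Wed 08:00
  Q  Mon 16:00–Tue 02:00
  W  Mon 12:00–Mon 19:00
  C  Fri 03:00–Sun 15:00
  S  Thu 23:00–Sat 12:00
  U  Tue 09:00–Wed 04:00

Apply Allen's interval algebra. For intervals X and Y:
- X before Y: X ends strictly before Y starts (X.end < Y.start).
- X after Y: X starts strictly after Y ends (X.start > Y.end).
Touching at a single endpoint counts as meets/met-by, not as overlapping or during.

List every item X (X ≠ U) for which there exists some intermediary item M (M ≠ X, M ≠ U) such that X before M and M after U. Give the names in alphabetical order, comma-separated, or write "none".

Target U = [Tue 09:00, Wed 04:00].
Intermediaries M with M after U: A, C, D, F, J, R, S.
Via A — items with X before A: D, F, G, Q, S, W, Z.
Via C — items with X before C: D, G, Q, W.
Via D — items with X before D: G, Q, W.
Via F — items with X before F: D, G, Q, W.
Via J — items with X before J: D, F, G, Q, W, Z.
Via R — items with X before R: D, F, G, J, Q, S, W, Z.
Via S — items with X before S: D, G, Q, W.
Union: D, F, G, J, Q, S, W, Z.

D, F, G, J, Q, S, W, Z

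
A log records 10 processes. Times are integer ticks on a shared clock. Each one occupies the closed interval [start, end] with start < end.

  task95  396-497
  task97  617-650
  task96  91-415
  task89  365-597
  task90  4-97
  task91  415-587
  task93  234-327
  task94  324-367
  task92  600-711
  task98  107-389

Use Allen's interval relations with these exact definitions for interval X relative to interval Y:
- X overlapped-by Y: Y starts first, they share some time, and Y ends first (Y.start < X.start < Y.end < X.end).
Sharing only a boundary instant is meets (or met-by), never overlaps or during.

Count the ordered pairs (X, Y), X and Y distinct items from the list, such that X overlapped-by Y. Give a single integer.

7

Checking all 90 ordered pairs for relation 'overlapped-by'; matching pairs in alphabetical order:
(task89, task94): task89 overlapped-by task94 ✓
(task89, task96): task89 overlapped-by task96 ✓
(task89, task98): task89 overlapped-by task98 ✓
(task91, task95): task91 overlapped-by task95 ✓
(task94, task93): task94 overlapped-by task93 ✓
(task95, task96): task95 overlapped-by task96 ✓
(task96, task90): task96 overlapped-by task90 ✓
Count: 7.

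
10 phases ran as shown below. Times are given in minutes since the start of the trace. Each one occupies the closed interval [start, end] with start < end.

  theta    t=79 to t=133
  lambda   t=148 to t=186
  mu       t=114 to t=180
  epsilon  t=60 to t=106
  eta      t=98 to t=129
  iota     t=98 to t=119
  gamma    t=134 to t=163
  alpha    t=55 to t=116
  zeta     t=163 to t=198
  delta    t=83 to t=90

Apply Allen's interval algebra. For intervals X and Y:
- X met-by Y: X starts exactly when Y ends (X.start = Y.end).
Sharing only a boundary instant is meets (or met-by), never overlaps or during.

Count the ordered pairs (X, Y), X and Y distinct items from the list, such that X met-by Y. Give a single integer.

1

Checking all 90 ordered pairs for relation 'met-by'; matching pairs in alphabetical order:
(zeta, gamma): zeta met-by gamma ✓
Count: 1.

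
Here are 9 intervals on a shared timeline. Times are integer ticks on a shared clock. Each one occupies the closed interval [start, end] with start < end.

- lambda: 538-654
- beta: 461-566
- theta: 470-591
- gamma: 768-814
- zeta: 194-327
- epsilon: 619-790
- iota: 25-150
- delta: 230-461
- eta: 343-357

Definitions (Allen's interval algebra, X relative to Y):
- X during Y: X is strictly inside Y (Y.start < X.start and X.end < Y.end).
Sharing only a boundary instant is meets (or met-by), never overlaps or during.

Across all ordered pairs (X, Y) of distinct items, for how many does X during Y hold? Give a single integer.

Checking all 72 ordered pairs for relation 'during'; matching pairs in alphabetical order:
(eta, delta): eta during delta ✓
Count: 1.

1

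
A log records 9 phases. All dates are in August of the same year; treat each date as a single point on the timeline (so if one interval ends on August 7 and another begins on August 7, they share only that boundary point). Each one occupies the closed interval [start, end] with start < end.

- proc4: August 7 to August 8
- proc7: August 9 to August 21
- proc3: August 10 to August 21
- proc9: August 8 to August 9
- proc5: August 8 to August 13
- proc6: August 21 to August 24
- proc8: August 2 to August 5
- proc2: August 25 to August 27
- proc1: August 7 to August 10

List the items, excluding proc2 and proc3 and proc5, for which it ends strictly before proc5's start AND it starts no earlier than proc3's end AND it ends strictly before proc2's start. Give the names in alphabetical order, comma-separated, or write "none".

Conditions: its end is strictly before proc5's start (X.end < August 8) AND its start is no earlier than proc3's end (X.start >= August 21) AND its end is strictly before proc2's start (X.end < August 25).
proc1: end August 10 < August 8? ✗; start August 7 >= August 21? ✗; end August 10 < August 25? ✓ → no.
proc4: end August 8 < August 8? ✗; start August 7 >= August 21? ✗; end August 8 < August 25? ✓ → no.
proc6: end August 24 < August 8? ✗; start August 21 >= August 21? ✓; end August 24 < August 25? ✓ → no.
proc7: end August 21 < August 8? ✗; start August 9 >= August 21? ✗; end August 21 < August 25? ✓ → no.
proc8: end August 5 < August 8? ✓; start August 2 >= August 21? ✗; end August 5 < August 25? ✓ → no.
proc9: end August 9 < August 8? ✗; start August 8 >= August 21? ✗; end August 9 < August 25? ✓ → no.
Result: none.

none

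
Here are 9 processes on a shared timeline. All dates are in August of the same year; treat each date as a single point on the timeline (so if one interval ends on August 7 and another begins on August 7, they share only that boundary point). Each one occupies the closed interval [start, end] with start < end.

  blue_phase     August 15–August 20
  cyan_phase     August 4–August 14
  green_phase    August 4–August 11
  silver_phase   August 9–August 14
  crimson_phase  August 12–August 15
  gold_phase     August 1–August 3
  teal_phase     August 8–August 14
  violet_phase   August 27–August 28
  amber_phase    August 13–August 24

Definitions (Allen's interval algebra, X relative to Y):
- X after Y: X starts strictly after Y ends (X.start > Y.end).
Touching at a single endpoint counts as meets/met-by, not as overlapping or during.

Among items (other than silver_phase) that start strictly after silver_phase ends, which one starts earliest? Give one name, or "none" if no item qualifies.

blue_phase

Target silver_phase = [August 9, August 14].
amber_phase [August 13, August 24] → overlapped-by → excluded.
blue_phase [August 15, August 20] → after → candidate.
crimson_phase [August 12, August 15] → overlapped-by → excluded.
cyan_phase [August 4, August 14] → finished-by → excluded.
gold_phase [August 1, August 3] → before → excluded.
green_phase [August 4, August 11] → overlaps → excluded.
teal_phase [August 8, August 14] → finished-by → excluded.
violet_phase [August 27, August 28] → after → candidate.
Among candidates, earliest start is August 15 → blue_phase.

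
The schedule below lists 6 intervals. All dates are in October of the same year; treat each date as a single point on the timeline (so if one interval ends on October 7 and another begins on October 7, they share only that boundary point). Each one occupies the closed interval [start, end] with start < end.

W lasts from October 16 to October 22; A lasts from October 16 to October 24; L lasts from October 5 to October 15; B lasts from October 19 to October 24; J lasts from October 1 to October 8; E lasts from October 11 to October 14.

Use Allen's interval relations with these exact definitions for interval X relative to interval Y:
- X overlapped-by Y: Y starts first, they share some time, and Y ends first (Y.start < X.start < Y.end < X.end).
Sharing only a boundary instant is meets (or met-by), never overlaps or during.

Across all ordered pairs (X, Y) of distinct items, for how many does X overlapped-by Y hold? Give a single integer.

Checking all 30 ordered pairs for relation 'overlapped-by'; matching pairs in alphabetical order:
(B, W): B overlapped-by W ✓
(L, J): L overlapped-by J ✓
Count: 2.

2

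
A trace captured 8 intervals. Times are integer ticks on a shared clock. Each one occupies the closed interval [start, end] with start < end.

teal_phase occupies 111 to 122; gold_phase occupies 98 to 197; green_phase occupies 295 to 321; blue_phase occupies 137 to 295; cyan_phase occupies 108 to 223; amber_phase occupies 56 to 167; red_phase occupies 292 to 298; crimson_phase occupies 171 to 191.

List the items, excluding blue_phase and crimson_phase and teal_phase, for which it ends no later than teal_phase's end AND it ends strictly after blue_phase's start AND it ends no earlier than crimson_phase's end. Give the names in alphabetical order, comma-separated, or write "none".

none

Conditions: its end is no later than teal_phase's end (X.end <= 122) AND its end is strictly after blue_phase's start (X.end > 137) AND its end is no earlier than crimson_phase's end (X.end >= 191).
amber_phase: end 167 <= 122? ✗; end 167 > 137? ✓; end 167 >= 191? ✗ → no.
cyan_phase: end 223 <= 122? ✗; end 223 > 137? ✓; end 223 >= 191? ✓ → no.
gold_phase: end 197 <= 122? ✗; end 197 > 137? ✓; end 197 >= 191? ✓ → no.
green_phase: end 321 <= 122? ✗; end 321 > 137? ✓; end 321 >= 191? ✓ → no.
red_phase: end 298 <= 122? ✗; end 298 > 137? ✓; end 298 >= 191? ✓ → no.
Result: none.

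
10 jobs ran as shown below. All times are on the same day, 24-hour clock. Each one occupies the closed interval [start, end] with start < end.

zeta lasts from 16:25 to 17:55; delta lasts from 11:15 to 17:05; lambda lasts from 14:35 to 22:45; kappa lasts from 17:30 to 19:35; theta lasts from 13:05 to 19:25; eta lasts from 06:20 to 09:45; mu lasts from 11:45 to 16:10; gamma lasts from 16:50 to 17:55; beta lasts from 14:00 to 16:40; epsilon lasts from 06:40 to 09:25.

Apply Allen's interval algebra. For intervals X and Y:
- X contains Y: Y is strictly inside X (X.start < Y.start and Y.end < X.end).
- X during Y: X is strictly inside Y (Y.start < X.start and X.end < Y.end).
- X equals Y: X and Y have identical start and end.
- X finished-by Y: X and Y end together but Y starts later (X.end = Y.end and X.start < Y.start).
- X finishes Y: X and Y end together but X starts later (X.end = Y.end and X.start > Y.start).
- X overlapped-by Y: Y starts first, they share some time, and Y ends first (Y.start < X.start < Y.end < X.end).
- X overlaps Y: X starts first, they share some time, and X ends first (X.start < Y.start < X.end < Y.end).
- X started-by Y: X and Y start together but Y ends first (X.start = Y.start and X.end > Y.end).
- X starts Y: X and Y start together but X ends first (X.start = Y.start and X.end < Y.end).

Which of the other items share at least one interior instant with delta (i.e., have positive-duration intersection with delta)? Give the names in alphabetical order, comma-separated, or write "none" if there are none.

beta, gamma, lambda, mu, theta, zeta

Target delta = [11:15, 17:05].
beta [14:00, 16:40] → during → yes.
epsilon [06:40, 09:25] → before → no.
eta [06:20, 09:45] → before → no.
gamma [16:50, 17:55] → overlapped-by → yes.
kappa [17:30, 19:35] → after → no.
lambda [14:35, 22:45] → overlapped-by → yes.
mu [11:45, 16:10] → during → yes.
theta [13:05, 19:25] → overlapped-by → yes.
zeta [16:25, 17:55] → overlapped-by → yes.
Result: beta, gamma, lambda, mu, theta, zeta.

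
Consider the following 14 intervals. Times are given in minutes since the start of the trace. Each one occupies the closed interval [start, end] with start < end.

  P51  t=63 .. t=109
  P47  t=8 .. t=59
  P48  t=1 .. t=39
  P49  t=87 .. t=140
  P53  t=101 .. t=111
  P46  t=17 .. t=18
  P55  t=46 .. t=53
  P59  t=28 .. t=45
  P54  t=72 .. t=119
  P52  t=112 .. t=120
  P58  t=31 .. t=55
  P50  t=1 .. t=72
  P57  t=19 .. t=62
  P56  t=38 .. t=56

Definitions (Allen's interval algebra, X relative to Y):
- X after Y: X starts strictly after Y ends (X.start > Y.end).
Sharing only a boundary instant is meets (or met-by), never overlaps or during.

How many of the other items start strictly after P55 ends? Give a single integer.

5

Target P55 = [t=46, t=53].
P46 [t=17, t=18] → before → no.
P47 [t=8, t=59] → contains → no.
P48 [t=1, t=39] → before → no.
P49 [t=87, t=140] → after → counts.
P50 [t=1, t=72] → contains → no.
P51 [t=63, t=109] → after → counts.
P52 [t=112, t=120] → after → counts.
P53 [t=101, t=111] → after → counts.
P54 [t=72, t=119] → after → counts.
P56 [t=38, t=56] → contains → no.
P57 [t=19, t=62] → contains → no.
P58 [t=31, t=55] → contains → no.
P59 [t=28, t=45] → before → no.
Total: 5.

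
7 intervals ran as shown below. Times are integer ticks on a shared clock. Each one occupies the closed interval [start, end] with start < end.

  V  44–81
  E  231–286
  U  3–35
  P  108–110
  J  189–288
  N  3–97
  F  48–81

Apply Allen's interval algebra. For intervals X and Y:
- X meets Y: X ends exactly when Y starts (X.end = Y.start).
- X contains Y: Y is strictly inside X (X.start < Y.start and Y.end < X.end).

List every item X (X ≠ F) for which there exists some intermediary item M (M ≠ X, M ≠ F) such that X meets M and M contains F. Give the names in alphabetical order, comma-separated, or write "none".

Target F = [48, 81].
Intermediaries M with M contains F: N.
Via N — items with X meets N: none.
Union: none.

none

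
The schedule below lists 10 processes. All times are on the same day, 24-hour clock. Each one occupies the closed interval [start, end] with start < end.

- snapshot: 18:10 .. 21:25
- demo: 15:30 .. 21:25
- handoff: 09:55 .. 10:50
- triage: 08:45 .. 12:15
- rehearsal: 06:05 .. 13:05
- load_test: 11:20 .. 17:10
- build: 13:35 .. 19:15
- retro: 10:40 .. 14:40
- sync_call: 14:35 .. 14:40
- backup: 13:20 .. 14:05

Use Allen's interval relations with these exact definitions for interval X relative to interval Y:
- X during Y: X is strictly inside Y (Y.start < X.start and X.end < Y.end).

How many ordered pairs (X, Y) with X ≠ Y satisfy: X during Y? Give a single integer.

Checking all 90 ordered pairs for relation 'during'; matching pairs in alphabetical order:
(backup, load_test): backup during load_test ✓
(backup, retro): backup during retro ✓
(handoff, rehearsal): handoff during rehearsal ✓
(handoff, triage): handoff during triage ✓
(sync_call, build): sync_call during build ✓
(sync_call, load_test): sync_call during load_test ✓
(triage, rehearsal): triage during rehearsal ✓
Count: 7.

7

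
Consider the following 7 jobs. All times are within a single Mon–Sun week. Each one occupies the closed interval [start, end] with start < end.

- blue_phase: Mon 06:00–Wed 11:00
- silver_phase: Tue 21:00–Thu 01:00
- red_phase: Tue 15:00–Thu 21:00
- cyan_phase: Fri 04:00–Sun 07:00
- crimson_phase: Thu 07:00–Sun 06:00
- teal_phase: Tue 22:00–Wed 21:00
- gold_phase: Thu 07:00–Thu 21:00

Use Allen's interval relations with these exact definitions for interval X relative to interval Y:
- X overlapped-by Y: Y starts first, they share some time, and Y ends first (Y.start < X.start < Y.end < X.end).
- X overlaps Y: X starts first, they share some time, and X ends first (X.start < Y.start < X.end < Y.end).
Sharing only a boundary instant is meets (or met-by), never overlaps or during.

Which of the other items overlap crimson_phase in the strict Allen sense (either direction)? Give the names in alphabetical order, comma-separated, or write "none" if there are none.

Target crimson_phase = [Thu 07:00, Sun 06:00].
blue_phase [Mon 06:00, Wed 11:00] → before → no.
cyan_phase [Fri 04:00, Sun 07:00] → overlapped-by → yes.
gold_phase [Thu 07:00, Thu 21:00] → starts → no.
red_phase [Tue 15:00, Thu 21:00] → overlaps → yes.
silver_phase [Tue 21:00, Thu 01:00] → before → no.
teal_phase [Tue 22:00, Wed 21:00] → before → no.
Result: cyan_phase, red_phase.

cyan_phase, red_phase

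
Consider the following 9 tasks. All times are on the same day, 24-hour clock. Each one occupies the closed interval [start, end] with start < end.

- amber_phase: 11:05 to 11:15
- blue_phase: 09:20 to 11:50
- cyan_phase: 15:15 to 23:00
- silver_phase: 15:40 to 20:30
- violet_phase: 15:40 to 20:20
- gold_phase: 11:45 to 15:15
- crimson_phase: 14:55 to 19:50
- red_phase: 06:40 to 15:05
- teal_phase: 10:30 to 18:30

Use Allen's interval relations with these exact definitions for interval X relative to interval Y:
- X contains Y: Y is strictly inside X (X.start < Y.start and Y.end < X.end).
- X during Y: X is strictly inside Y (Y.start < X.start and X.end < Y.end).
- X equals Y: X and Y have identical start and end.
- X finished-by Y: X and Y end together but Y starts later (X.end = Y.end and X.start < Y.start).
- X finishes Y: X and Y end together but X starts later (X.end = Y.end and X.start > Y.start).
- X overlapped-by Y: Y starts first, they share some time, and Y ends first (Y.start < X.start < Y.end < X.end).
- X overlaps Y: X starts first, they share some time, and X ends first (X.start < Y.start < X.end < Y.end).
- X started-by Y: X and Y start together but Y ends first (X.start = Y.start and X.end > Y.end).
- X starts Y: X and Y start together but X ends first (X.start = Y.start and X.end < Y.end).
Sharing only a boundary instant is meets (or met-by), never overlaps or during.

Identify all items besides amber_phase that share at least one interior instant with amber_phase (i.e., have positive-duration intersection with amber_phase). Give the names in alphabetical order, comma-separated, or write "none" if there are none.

blue_phase, red_phase, teal_phase

Target amber_phase = [11:05, 11:15].
blue_phase [09:20, 11:50] → contains → yes.
crimson_phase [14:55, 19:50] → after → no.
cyan_phase [15:15, 23:00] → after → no.
gold_phase [11:45, 15:15] → after → no.
red_phase [06:40, 15:05] → contains → yes.
silver_phase [15:40, 20:30] → after → no.
teal_phase [10:30, 18:30] → contains → yes.
violet_phase [15:40, 20:20] → after → no.
Result: blue_phase, red_phase, teal_phase.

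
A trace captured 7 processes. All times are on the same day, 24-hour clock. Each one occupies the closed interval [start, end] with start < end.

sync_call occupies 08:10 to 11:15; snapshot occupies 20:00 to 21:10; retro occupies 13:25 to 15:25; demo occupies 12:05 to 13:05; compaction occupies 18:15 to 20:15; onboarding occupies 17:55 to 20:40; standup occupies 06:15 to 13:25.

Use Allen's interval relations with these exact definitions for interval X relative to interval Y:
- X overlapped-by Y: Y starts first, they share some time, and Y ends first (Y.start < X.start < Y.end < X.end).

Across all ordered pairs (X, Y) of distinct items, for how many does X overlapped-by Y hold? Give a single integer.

Checking all 42 ordered pairs for relation 'overlapped-by'; matching pairs in alphabetical order:
(snapshot, compaction): snapshot overlapped-by compaction ✓
(snapshot, onboarding): snapshot overlapped-by onboarding ✓
Count: 2.

2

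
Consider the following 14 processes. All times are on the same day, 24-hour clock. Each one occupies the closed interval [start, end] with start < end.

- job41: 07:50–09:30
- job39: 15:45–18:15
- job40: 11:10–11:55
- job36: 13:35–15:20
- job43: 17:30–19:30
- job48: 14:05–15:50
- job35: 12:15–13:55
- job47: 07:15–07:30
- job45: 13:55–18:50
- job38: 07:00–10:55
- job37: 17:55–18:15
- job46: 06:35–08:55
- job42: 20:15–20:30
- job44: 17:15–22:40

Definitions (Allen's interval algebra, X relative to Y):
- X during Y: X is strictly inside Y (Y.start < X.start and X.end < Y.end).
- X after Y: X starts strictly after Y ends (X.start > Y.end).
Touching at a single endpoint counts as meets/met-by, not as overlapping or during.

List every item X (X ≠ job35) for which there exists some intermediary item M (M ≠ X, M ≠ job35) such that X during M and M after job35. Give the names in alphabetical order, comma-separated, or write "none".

job37, job42, job43

Target job35 = [12:15, 13:55].
Intermediaries M with M after job35: job37, job39, job42, job43, job44, job48.
Via job37 — items with X during job37: none.
Via job39 — items with X during job39: none.
Via job42 — items with X during job42: none.
Via job43 — items with X during job43: job37.
Via job44 — items with X during job44: job37, job42, job43.
Via job48 — items with X during job48: none.
Union: job37, job42, job43.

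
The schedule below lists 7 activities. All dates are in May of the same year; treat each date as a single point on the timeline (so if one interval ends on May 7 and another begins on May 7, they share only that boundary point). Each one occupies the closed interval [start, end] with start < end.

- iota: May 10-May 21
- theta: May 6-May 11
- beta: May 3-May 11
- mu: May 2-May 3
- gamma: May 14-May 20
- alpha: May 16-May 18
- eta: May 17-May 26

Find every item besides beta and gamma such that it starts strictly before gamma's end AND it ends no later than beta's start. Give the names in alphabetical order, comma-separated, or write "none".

Conditions: its start is strictly before gamma's end (X.start < May 20) AND its end is no later than beta's start (X.end <= May 3).
alpha: start May 16 < May 20? ✓; end May 18 <= May 3? ✗ → no.
eta: start May 17 < May 20? ✓; end May 26 <= May 3? ✗ → no.
iota: start May 10 < May 20? ✓; end May 21 <= May 3? ✗ → no.
mu: start May 2 < May 20? ✓; end May 3 <= May 3? ✓ → yes.
theta: start May 6 < May 20? ✓; end May 11 <= May 3? ✗ → no.
Result: mu.

mu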